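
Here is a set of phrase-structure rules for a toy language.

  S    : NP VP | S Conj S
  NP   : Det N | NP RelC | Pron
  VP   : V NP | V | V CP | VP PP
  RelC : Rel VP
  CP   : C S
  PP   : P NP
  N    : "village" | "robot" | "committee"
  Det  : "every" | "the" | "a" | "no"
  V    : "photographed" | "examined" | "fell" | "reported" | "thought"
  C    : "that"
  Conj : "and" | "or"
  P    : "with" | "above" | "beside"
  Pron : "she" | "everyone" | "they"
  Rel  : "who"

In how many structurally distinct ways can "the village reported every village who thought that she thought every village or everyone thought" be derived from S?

The two bracketings:
[S [NP [Det the] [N village]] [VP [V reported] [NP [NP [Det every] [N village]] [RelC [Rel who] [VP [V thought] [CP [C that] [S [S [NP [Pron she]] [VP [V thought] [NP [Det every] [N village]]]] [Conj or] [S [NP [Pron everyone]] [VP [V thought]]]]]]]]]]
[S [S [NP [Det the] [N village]] [VP [V reported] [NP [NP [Det every] [N village]] [RelC [Rel who] [VP [V thought] [CP [C that] [S [NP [Pron she]] [VP [V thought] [NP [Det every] [N village]]]]]]]]]] [Conj or] [S [NP [Pron everyone]] [VP [V thought]]]]
The trees differ in how a recursive rule is bracketed over the same span.

2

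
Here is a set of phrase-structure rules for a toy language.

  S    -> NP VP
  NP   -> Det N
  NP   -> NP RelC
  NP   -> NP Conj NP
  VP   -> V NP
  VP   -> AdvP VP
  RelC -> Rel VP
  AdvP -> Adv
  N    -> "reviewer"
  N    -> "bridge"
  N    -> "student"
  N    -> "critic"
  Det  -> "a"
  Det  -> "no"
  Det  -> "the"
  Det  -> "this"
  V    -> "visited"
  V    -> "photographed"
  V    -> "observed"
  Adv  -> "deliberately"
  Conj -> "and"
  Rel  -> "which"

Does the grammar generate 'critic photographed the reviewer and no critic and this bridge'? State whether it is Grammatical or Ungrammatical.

For S → NP VP, no prefix of the string parses as an NP.

Ungrammatical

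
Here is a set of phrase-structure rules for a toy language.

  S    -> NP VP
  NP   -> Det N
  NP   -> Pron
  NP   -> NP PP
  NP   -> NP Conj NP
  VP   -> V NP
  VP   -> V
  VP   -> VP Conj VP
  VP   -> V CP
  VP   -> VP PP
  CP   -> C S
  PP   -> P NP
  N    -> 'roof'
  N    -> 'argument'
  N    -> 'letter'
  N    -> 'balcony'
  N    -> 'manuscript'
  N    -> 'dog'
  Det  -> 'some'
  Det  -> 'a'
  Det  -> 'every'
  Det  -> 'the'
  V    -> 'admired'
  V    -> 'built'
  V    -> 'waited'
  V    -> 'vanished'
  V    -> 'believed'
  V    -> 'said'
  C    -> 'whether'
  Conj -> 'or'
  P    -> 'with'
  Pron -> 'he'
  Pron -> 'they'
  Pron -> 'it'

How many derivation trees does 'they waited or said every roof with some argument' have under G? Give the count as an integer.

3

Two of the 3 distinct bracketings:
[S [NP [Pron they]] [VP [VP [V waited]] [Conj or] [VP [V said] [NP [NP [Det every] [N roof]] [PP [P with] [NP [Det some] [N argument]]]]]]]
[S [NP [Pron they]] [VP [VP [V waited]] [Conj or] [VP [VP [V said] [NP [Det every] [N roof]]] [PP [P with] [NP [Det some] [N argument]]]]]]
The difference turns on whether NP → NP PP is used at the relevant span, versus an alternative expansion of NP.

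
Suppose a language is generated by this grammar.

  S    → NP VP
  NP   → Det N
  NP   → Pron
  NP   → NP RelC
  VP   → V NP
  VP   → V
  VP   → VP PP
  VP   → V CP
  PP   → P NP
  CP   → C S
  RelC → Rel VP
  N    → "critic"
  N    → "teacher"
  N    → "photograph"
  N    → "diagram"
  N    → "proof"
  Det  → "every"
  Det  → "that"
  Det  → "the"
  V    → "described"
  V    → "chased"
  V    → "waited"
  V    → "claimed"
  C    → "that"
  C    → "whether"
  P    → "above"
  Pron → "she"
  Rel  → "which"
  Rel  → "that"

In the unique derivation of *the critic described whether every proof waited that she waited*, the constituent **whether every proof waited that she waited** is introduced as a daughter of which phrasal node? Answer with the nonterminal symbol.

[S [NP [Det the] [N critic]] [VP [V described] [CP [C whether] [S [NP [Det every] [N proof]] [VP [V waited] [CP [C that] [S [NP [Pron she]] [VP [V waited]]]]]]]]]
The span 'whether every proof waited that she waited' is the CP node built by CP → C S.
Its mother is the VP built by VP → V CP.

VP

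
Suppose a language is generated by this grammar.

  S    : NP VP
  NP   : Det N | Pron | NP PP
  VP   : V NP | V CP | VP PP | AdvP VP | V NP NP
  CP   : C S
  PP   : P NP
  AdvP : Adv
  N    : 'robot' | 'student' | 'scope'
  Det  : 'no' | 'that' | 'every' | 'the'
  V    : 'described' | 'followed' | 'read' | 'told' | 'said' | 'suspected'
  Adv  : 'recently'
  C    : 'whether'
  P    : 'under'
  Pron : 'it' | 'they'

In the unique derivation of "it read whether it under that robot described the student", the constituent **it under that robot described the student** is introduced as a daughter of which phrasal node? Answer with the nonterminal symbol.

[S [NP [Pron it]] [VP [V read] [CP [C whether] [S [NP [NP [Pron it]] [PP [P under] [NP [Det that] [N robot]]]] [VP [V described] [NP [Det the] [N student]]]]]]]
The span 'it under that robot described the student' is the S node built by S → NP VP.
Its mother is the CP built by CP → C S.

CP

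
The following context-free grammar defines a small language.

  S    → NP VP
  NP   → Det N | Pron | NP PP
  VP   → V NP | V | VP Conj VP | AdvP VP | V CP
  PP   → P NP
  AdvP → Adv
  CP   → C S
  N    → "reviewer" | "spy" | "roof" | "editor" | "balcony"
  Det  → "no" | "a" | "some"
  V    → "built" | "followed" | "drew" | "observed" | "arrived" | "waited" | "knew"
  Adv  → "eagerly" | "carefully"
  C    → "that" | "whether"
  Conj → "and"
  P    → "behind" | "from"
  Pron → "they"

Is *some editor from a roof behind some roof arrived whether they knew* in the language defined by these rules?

Grammatical

[S [NP [NP [Det some] [N editor]] [PP [P from] [NP [NP [Det a] [N roof]] [PP [P behind] [NP [Det some] [N roof]]]]]] [VP [V arrived] [CP [C whether] [S [NP [Pron they]] [VP [V knew]]]]]]
Each bracket corresponds to one application of a listed rule, so the string is derivable from S.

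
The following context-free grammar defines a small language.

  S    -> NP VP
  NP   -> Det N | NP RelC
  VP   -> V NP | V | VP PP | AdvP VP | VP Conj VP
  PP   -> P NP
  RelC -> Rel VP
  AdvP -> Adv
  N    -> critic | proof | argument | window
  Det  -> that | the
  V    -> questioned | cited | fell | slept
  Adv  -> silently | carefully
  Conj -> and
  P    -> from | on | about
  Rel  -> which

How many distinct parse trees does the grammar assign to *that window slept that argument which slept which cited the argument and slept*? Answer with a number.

2

The two bracketings:
[S [NP [Det that] [N window]] [VP [V slept] [NP [NP [NP [Det that] [N argument]] [RelC [Rel which] [VP [V slept]]]] [RelC [Rel which] [VP [VP [V cited] [NP [Det the] [N argument]]] [Conj and] [VP [V slept]]]]]]]
[S [NP [Det that] [N window]] [VP [VP [V slept] [NP [NP [NP [Det that] [N argument]] [RelC [Rel which] [VP [V slept]]]] [RelC [Rel which] [VP [V cited] [NP [Det the] [N argument]]]]]] [Conj and] [VP [V slept]]]]
The trees differ in how a recursive rule is bracketed over the same span.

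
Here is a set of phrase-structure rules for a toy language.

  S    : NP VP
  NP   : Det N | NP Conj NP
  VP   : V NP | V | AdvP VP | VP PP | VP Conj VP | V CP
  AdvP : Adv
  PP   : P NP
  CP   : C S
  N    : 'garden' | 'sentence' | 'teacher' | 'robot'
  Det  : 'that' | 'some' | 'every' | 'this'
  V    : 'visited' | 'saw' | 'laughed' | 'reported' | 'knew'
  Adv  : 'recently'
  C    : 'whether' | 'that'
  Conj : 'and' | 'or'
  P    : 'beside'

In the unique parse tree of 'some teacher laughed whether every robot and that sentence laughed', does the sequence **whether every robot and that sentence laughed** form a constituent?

[S [NP [Det some] [N teacher]] [VP [V laughed] [CP [C whether] [S [NP [NP [Det every] [N robot]] [Conj and] [NP [Det that] [N sentence]]] [VP [V laughed]]]]]]
The words 'whether every robot and that sentence laughed' are exhaustively dominated by a single CP node (built by CP → C S), so they form a constituent.

Yes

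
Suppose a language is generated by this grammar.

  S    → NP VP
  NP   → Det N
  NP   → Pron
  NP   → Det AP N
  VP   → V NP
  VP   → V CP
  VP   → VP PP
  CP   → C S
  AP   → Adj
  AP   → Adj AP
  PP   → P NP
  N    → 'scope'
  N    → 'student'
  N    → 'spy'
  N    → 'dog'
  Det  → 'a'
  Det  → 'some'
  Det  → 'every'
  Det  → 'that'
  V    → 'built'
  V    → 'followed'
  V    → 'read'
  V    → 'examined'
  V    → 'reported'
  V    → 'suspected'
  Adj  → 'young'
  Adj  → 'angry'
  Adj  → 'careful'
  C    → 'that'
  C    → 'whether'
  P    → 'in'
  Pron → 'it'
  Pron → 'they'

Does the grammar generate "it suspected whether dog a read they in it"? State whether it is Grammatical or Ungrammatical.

A C word can never sit immediately before an N word in any string this grammar generates, so the substring 'whether dog' rules out a derivation.

Ungrammatical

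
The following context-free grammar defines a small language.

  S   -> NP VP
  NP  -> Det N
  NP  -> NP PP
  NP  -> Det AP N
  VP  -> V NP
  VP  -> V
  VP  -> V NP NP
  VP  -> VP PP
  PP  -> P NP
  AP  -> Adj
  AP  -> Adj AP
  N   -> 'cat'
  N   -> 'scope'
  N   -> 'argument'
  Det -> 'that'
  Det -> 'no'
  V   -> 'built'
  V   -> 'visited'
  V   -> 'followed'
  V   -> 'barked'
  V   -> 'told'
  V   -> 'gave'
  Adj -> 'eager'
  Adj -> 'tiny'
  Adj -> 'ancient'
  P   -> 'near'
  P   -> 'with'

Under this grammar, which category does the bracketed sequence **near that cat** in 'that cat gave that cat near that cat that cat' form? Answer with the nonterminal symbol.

S
  NP
    Det: that
    N: cat
  VP
    V: gave
    NP
      NP
        Det: that
        N: cat
      PP
        P: near
        NP
          Det: that
          N: cat
    NP
      Det: that
      N: cat
The span 'near that cat' is the PP node built by PP → P NP.

PP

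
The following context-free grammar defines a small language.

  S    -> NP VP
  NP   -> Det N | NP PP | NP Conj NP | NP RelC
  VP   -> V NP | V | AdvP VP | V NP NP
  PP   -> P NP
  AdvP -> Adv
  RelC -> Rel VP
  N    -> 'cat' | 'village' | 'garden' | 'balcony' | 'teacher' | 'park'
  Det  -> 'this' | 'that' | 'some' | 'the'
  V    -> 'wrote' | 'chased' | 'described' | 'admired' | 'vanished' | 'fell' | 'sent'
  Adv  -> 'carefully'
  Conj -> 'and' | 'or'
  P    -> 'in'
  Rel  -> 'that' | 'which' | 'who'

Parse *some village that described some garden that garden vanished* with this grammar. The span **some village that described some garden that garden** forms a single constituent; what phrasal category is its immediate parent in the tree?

S
  NP
    NP
      Det: some
      N: village
    RelC
      Rel: that
      VP
        V: described
        NP
          Det: some
          N: garden
        NP
          Det: that
          N: garden
  VP
    V: vanished
The span 'some village that described some garden that garden' is the NP node built by NP → NP RelC.
Its mother is the S built by S → NP VP.

S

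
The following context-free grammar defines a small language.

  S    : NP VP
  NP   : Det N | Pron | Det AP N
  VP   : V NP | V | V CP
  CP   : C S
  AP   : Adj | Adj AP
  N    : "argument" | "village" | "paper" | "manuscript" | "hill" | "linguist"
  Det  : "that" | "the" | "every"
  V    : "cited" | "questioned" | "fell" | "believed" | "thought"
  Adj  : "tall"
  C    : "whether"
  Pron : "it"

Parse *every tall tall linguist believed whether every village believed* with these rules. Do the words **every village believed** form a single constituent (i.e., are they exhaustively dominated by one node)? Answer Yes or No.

Yes

[S [NP [Det every] [AP [Adj tall] [AP [Adj tall]]] [N linguist]] [VP [V believed] [CP [C whether] [S [NP [Det every] [N village]] [VP [V believed]]]]]]
The words 'every village believed' are exhaustively dominated by a single S node (built by S → NP VP), so they form a constituent.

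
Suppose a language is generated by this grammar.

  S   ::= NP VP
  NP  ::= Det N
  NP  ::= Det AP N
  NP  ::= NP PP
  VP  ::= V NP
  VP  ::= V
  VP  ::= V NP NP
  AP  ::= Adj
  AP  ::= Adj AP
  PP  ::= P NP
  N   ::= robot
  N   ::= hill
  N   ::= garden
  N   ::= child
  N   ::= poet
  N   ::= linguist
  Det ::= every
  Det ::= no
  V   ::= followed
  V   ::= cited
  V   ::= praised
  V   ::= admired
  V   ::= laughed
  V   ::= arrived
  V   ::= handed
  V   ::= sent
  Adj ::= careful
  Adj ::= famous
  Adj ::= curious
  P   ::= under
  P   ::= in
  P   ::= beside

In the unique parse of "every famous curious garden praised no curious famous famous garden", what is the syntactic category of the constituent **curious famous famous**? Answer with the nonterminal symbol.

[S [NP [Det every] [AP [Adj famous] [AP [Adj curious]]] [N garden]] [VP [V praised] [NP [Det no] [AP [Adj curious] [AP [Adj famous] [AP [Adj famous]]]] [N garden]]]]
The span 'curious famous famous' is the AP node built by AP → Adj AP.

AP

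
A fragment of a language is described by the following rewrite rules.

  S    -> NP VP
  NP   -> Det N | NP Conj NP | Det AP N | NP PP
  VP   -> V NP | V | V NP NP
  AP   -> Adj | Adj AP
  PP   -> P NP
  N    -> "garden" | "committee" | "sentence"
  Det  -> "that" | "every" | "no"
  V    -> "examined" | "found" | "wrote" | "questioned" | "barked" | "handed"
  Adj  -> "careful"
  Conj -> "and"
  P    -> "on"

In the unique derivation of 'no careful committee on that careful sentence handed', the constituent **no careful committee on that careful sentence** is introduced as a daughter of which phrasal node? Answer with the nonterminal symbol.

[S [NP [NP [Det no] [AP [Adj careful]] [N committee]] [PP [P on] [NP [Det that] [AP [Adj careful]] [N sentence]]]] [VP [V handed]]]
The span 'no careful committee on that careful sentence' is the NP node built by NP → NP PP.
Its mother is the S built by S → NP VP.

S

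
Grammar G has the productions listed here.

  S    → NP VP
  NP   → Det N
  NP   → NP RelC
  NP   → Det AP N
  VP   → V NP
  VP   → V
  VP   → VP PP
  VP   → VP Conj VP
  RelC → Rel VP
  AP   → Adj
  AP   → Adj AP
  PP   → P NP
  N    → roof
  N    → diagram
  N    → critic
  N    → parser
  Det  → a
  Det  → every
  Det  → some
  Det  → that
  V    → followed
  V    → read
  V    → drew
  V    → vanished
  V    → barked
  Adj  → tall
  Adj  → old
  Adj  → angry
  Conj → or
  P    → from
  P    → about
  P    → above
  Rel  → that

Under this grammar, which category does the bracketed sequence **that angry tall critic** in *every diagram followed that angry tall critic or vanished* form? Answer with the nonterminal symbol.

S
  NP
    Det: every
    N: diagram
  VP
    VP
      V: followed
      NP
        Det: that
        AP
          Adj: angry
          AP
            Adj: tall
        N: critic
    Conj: or
    VP
      V: vanished
The span 'that angry tall critic' is the NP node built by NP → Det AP N.

NP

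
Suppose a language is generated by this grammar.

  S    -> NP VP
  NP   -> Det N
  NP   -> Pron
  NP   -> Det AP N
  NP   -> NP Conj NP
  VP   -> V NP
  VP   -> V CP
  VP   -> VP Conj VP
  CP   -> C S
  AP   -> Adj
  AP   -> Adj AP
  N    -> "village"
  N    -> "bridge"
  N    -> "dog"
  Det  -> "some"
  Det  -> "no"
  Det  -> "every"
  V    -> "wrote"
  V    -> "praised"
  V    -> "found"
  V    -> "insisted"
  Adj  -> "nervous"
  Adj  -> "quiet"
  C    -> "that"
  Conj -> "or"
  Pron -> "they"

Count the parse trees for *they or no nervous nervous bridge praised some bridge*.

1

[S [NP [NP [Pron they]] [Conj or] [NP [Det no] [AP [Adj nervous] [AP [Adj nervous]]] [N bridge]]] [VP [V praised] [NP [Det some] [N bridge]]]]
No rule offers an alternative attachment or grouping for any span, so this is the only derivation.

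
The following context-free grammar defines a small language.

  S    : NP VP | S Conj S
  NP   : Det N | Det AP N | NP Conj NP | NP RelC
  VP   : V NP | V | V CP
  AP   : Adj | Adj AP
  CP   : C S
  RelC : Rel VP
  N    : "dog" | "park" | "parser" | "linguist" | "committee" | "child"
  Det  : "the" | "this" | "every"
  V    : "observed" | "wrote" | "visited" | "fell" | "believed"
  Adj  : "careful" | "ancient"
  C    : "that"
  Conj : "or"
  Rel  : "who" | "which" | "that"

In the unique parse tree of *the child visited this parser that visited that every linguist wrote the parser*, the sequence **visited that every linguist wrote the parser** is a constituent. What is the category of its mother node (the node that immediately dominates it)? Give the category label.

S
  NP
    Det: the
    N: child
  VP
    V: visited
    NP
      NP
        Det: this
        N: parser
      RelC
        Rel: that
        VP
          V: visited
          CP
            C: that
            S
              NP
                Det: every
                N: linguist
              VP
                V: wrote
                NP
                  Det: the
                  N: parser
The span 'visited that every linguist wrote the parser' is the VP node built by VP → V CP.
Its mother is the RelC built by RelC → Rel VP.

RelC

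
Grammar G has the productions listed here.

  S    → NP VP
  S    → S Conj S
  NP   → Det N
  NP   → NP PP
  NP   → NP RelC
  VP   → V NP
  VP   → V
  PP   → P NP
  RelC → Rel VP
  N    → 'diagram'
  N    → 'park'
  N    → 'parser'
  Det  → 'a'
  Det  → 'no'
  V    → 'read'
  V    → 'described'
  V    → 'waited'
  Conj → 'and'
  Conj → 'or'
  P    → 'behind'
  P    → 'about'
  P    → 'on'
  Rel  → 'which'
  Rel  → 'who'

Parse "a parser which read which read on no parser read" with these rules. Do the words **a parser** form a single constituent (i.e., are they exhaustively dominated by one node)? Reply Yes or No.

[S [NP [NP [NP [NP [Det a] [N parser]] [RelC [Rel which] [VP [V read]]]] [RelC [Rel which] [VP [V read]]]] [PP [P on] [NP [Det no] [N parser]]]] [VP [V read]]]
The words 'a parser' are exhaustively dominated by a single NP node (built by NP → Det N), so they form a constituent.

Yes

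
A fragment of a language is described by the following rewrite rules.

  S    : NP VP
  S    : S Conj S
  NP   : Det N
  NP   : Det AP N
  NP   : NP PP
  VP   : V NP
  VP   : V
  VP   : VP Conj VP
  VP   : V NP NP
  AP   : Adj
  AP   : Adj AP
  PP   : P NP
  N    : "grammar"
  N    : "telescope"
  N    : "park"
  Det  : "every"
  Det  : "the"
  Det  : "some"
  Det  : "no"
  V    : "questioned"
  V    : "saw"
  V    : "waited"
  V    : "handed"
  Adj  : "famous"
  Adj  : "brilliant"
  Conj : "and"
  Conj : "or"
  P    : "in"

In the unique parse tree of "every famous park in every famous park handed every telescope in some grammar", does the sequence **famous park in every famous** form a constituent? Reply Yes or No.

No

[S [NP [NP [Det every] [AP [Adj famous]] [N park]] [PP [P in] [NP [Det every] [AP [Adj famous]] [N park]]]] [VP [V handed] [NP [NP [Det every] [N telescope]] [PP [P in] [NP [Det some] [N grammar]]]]]]
The smallest constituent containing 'famous park in every famous' is the NP spanning 'every famous park in every famous park'; no single node in the tree dominates exactly the given words.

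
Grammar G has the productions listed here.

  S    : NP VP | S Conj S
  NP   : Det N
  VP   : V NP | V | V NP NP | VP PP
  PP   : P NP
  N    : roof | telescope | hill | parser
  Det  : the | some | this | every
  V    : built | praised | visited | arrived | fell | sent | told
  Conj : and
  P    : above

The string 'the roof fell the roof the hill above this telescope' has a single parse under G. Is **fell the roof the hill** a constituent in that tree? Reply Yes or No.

Yes

[S [NP [Det the] [N roof]] [VP [VP [V fell] [NP [Det the] [N roof]] [NP [Det the] [N hill]]] [PP [P above] [NP [Det this] [N telescope]]]]]
The words 'fell the roof the hill' are exhaustively dominated by a single VP node (built by VP → V NP NP), so they form a constituent.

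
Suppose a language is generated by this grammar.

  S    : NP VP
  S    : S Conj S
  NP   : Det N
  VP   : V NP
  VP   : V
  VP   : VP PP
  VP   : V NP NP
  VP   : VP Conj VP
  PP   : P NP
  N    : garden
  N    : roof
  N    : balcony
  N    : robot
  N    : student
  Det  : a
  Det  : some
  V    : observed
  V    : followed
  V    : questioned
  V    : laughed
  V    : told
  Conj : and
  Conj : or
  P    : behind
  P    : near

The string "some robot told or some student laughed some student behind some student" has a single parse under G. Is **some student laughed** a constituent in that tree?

No

[S [S [NP [Det some] [N robot]] [VP [V told]]] [Conj or] [S [NP [Det some] [N student]] [VP [VP [V laughed] [NP [Det some] [N student]]] [PP [P behind] [NP [Det some] [N student]]]]]]
The smallest constituent containing 'some student laughed' is the S spanning 'some student laughed some student behind some student'; no single node in the tree dominates exactly the given words.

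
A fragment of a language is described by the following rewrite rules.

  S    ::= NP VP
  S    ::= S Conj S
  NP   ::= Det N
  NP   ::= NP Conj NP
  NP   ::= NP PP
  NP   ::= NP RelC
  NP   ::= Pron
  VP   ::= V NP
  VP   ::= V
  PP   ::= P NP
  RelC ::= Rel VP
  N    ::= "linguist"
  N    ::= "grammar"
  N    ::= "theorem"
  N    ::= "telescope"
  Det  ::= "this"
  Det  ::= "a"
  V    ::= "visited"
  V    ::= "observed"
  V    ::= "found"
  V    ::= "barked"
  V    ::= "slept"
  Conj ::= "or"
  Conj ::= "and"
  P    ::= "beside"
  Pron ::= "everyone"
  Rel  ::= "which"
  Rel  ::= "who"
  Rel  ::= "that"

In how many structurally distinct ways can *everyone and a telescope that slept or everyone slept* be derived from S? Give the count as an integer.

3

Two of the 3 distinct bracketings:
[S [NP [NP [Pron everyone]] [Conj and] [NP [NP [NP [Det a] [N telescope]] [RelC [Rel that] [VP [V slept]]]] [Conj or] [NP [Pron everyone]]]] [VP [V slept]]]
[S [NP [NP [NP [Pron everyone]] [Conj and] [NP [NP [Det a] [N telescope]] [RelC [Rel that] [VP [V slept]]]]] [Conj or] [NP [Pron everyone]]] [VP [V slept]]]
The trees differ in how a recursive rule is bracketed over the same span.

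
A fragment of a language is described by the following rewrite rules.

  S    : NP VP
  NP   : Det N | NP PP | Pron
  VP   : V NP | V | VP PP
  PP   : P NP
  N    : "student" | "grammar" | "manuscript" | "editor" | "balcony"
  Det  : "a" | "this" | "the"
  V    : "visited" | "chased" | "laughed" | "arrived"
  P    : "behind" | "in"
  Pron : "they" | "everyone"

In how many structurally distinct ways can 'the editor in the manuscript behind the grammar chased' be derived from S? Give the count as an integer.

2

The two bracketings:
[S [NP [NP [Det the] [N editor]] [PP [P in] [NP [NP [Det the] [N manuscript]] [PP [P behind] [NP [Det the] [N grammar]]]]]] [VP [V chased]]]
[S [NP [NP [NP [Det the] [N editor]] [PP [P in] [NP [Det the] [N manuscript]]]] [PP [P behind] [NP [Det the] [N grammar]]]] [VP [V chased]]]
The trees differ in how a recursive rule is bracketed over the same span.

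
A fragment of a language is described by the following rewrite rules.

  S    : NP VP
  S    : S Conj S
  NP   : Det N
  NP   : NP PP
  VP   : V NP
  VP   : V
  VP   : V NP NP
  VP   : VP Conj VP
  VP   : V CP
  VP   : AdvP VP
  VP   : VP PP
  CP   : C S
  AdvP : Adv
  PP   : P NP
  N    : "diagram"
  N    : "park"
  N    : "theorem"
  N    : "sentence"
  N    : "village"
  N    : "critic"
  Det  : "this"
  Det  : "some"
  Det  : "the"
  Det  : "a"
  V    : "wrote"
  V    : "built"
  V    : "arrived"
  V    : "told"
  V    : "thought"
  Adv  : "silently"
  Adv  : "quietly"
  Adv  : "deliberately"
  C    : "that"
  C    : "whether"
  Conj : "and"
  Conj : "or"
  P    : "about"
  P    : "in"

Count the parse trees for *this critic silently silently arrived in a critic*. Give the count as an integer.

Two of the 3 distinct bracketings:
[S [NP [Det this] [N critic]] [VP [AdvP [Adv silently]] [VP [AdvP [Adv silently]] [VP [VP [V arrived]] [PP [P in] [NP [Det a] [N critic]]]]]]]
[S [NP [Det this] [N critic]] [VP [AdvP [Adv silently]] [VP [VP [AdvP [Adv silently]] [VP [V arrived]]] [PP [P in] [NP [Det a] [N critic]]]]]]
The trees differ in how a recursive rule is bracketed over the same span.

3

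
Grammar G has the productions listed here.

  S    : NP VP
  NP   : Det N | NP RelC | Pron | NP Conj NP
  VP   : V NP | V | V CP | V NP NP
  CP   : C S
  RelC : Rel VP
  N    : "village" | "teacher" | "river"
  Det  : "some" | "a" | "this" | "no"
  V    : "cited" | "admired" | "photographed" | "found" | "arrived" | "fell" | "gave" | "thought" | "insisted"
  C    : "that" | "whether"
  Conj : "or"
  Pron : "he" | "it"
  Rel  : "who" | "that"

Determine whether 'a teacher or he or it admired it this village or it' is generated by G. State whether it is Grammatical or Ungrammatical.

S
  NP
    NP
      Det: a
      N: teacher
    Conj: or
    NP
      NP
        Pron: he
      Conj: or
      NP
        Pron: it
  VP
    V: admired
    NP
      Pron: it
    NP
      NP
        Det: this
        N: village
      Conj: or
      NP
        Pron: it
Each bracket corresponds to one application of a listed rule, so the string is derivable from S.

Grammatical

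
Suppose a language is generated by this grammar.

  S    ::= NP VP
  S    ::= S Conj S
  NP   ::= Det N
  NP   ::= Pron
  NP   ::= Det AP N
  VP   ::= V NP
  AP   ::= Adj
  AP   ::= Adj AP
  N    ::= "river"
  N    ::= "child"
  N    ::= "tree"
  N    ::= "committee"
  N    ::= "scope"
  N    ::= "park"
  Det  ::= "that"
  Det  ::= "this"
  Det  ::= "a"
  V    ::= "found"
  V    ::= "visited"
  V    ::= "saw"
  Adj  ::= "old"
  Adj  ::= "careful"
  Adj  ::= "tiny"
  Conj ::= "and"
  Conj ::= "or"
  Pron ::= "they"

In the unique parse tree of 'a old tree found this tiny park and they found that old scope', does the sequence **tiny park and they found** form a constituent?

[S [S [NP [Det a] [AP [Adj old]] [N tree]] [VP [V found] [NP [Det this] [AP [Adj tiny]] [N park]]]] [Conj and] [S [NP [Pron they]] [VP [V found] [NP [Det that] [AP [Adj old]] [N scope]]]]]
The smallest constituent containing 'tiny park and they found' is the S spanning 'a old tree found this tiny park and they found that old scope'; no single node in the tree dominates exactly the given words.

No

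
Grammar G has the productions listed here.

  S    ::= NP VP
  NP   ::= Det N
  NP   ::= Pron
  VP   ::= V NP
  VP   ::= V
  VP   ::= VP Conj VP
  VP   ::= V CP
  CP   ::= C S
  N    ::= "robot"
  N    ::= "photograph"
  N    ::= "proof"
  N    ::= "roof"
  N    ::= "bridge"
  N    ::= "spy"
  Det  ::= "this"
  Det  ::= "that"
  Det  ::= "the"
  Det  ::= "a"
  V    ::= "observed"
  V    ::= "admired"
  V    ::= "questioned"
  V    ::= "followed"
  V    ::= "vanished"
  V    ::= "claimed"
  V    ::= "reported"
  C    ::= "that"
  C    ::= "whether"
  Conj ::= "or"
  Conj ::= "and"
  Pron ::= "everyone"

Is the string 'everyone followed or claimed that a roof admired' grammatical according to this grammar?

[S [NP [Pron everyone]] [VP [VP [V followed]] [Conj or] [VP [V claimed] [CP [C that] [S [NP [Det a] [N roof]] [VP [V admired]]]]]]]
The bracketing above is licensed at every node by one of the given productions, with S at the root.

Grammatical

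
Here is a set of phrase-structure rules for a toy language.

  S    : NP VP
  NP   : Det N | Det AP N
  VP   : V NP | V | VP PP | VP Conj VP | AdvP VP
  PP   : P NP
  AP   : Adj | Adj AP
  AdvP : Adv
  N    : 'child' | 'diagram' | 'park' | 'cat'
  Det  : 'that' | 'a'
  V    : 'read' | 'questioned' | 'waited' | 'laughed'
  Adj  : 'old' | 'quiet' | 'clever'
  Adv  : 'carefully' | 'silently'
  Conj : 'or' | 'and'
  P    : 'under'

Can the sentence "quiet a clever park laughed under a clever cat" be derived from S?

Ungrammatical

An Adj word can never sit immediately before a Det word in any string this grammar generates, so the substring 'quiet a' rules out a derivation.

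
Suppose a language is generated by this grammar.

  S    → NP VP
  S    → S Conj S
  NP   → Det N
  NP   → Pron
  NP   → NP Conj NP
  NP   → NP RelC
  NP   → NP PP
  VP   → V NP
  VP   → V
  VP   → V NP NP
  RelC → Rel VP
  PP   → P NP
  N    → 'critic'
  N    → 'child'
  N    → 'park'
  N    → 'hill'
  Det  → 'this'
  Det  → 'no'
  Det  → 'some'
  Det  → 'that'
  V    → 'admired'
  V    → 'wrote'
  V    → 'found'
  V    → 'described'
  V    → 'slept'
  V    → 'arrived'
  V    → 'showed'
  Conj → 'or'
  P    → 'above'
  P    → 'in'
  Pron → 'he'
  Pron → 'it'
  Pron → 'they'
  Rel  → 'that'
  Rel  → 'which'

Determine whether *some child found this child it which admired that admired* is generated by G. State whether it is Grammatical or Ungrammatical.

[S [NP [Det some] [N child]] [VP [V found] [NP [Det this] [N child]] [NP [NP [NP [Pron it]] [RelC [Rel which] [VP [V admired]]]] [RelC [Rel that] [VP [V admired]]]]]]
The bracketing above is licensed at every node by one of the given productions, with S at the root.

Grammatical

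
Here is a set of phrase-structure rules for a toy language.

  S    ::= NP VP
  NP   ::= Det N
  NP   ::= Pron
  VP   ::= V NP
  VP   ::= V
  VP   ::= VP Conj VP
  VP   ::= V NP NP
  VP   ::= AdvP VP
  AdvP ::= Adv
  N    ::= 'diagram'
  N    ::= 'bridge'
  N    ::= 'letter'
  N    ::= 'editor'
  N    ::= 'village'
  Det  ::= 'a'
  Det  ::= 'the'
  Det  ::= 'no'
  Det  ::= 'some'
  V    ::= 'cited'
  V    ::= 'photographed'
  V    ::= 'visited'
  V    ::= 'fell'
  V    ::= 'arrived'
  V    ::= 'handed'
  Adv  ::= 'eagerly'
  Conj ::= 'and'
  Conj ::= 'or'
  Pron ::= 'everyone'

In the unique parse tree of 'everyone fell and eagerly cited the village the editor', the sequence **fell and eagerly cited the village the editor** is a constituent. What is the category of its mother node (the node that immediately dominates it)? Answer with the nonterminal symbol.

S
  NP
    Pron: everyone
  VP
    VP
      V: fell
    Conj: and
    VP
      AdvP
        Adv: eagerly
      VP
        V: cited
        NP
          Det: the
          N: village
        NP
          Det: the
          N: editor
The span 'fell and eagerly cited the village the editor' is the VP node built by VP → VP Conj VP.
Its mother is the S built by S → NP VP.

S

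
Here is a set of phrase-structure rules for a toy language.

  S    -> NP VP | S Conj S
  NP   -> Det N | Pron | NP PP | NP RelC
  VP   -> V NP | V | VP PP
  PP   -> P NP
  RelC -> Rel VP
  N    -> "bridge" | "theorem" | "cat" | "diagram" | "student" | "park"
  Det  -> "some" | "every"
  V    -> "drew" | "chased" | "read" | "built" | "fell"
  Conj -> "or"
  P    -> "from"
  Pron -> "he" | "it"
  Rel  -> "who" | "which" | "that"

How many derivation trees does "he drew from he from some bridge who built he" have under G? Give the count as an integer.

Two of the 3 distinct bracketings:
[S [NP [Pron he]] [VP [VP [V drew]] [PP [P from] [NP [NP [Pron he]] [PP [P from] [NP [NP [Det some] [N bridge]] [RelC [Rel who] [VP [V built] [NP [Pron he]]]]]]]]]]
[S [NP [Pron he]] [VP [VP [V drew]] [PP [P from] [NP [NP [NP [Pron he]] [PP [P from] [NP [Det some] [N bridge]]]] [RelC [Rel who] [VP [V built] [NP [Pron he]]]]]]]]
The trees differ in how a recursive rule is bracketed over the same span.

3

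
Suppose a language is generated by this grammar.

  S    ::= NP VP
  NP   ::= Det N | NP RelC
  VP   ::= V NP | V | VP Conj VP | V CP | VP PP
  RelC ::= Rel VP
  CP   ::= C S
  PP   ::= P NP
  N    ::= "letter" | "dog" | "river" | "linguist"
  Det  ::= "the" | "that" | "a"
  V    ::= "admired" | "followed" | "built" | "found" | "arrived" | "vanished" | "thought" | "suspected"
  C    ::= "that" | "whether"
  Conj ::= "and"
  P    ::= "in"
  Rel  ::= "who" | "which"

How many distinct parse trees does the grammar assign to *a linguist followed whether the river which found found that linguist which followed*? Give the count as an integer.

1

[S [NP [Det a] [N linguist]] [VP [V followed] [CP [C whether] [S [NP [NP [Det the] [N river]] [RelC [Rel which] [VP [V found]]]] [VP [V found] [NP [NP [Det that] [N linguist]] [RelC [Rel which] [VP [V followed]]]]]]]]]
No rule offers an alternative attachment or grouping for any span, so this is the only derivation.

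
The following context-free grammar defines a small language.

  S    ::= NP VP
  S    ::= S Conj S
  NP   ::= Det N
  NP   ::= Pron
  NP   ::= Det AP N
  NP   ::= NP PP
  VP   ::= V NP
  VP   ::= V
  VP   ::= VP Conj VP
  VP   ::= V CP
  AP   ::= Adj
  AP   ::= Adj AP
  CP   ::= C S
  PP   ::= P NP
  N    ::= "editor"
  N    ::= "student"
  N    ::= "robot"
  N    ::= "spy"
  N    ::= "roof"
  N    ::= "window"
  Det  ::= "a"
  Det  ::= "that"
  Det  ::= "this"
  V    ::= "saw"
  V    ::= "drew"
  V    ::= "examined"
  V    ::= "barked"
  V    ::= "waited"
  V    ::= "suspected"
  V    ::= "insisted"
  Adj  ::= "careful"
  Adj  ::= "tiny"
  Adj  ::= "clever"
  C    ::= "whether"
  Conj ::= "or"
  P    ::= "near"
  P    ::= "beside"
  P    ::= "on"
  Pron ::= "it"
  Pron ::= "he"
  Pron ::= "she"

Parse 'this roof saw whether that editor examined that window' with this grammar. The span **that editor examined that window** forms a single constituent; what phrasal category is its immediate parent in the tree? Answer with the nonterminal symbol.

[S [NP [Det this] [N roof]] [VP [V saw] [CP [C whether] [S [NP [Det that] [N editor]] [VP [V examined] [NP [Det that] [N window]]]]]]]
The span 'that editor examined that window' is the S node built by S → NP VP.
Its mother is the CP built by CP → C S.

CP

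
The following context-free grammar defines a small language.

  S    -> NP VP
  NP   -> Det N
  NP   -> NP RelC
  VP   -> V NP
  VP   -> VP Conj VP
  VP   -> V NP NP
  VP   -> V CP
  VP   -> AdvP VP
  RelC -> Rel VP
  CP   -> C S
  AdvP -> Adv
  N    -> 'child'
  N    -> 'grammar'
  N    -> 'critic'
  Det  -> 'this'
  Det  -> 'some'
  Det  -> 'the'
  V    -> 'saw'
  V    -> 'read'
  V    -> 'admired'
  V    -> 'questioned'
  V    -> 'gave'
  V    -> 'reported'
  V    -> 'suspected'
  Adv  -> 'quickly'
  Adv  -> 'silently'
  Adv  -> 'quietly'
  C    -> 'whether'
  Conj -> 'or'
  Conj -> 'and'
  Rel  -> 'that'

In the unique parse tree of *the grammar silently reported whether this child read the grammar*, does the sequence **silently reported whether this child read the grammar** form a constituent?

Yes

[S [NP [Det the] [N grammar]] [VP [AdvP [Adv silently]] [VP [V reported] [CP [C whether] [S [NP [Det this] [N child]] [VP [V read] [NP [Det the] [N grammar]]]]]]]]
The words 'silently reported whether this child read the grammar' are exhaustively dominated by a single VP node (built by VP → AdvP VP), so they form a constituent.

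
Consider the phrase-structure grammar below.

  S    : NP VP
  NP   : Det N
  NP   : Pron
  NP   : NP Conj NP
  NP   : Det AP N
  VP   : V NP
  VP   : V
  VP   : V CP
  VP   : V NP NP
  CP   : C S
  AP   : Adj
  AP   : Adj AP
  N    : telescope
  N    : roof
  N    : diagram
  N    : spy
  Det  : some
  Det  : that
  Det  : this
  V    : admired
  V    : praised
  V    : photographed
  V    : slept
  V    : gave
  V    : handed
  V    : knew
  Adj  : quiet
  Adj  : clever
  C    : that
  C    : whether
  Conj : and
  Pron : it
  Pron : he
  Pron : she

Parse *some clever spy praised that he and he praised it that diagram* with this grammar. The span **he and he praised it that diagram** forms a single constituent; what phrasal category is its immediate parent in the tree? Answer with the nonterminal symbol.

CP

S
  NP
    Det: some
    AP
      Adj: clever
    N: spy
  VP
    V: praised
    CP
      C: that
      S
        NP
          NP
            Pron: he
          Conj: and
          NP
            Pron: he
        VP
          V: praised
          NP
            Pron: it
          NP
            Det: that
            N: diagram
The span 'he and he praised it that diagram' is the S node built by S → NP VP.
Its mother is the CP built by CP → C S.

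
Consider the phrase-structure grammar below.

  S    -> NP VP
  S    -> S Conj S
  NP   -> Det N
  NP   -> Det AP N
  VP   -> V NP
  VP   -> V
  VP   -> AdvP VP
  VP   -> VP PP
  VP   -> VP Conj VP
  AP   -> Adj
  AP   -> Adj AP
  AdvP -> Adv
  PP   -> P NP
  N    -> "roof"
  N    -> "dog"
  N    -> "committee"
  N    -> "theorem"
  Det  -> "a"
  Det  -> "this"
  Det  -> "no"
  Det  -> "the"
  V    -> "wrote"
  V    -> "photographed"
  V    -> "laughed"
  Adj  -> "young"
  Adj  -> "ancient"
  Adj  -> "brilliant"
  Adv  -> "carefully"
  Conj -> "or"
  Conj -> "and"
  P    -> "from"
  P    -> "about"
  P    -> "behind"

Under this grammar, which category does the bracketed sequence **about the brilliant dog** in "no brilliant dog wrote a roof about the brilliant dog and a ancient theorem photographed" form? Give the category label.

S
  S
    NP
      Det: no
      AP
        Adj: brilliant
      N: dog
    VP
      VP
        V: wrote
        NP
          Det: a
          N: roof
      PP
        P: about
        NP
          Det: the
          AP
            Adj: brilliant
          N: dog
  Conj: and
  S
    NP
      Det: a
      AP
        Adj: ancient
      N: theorem
    VP
      V: photographed
The span 'about the brilliant dog' is the PP node built by PP → P NP.

PP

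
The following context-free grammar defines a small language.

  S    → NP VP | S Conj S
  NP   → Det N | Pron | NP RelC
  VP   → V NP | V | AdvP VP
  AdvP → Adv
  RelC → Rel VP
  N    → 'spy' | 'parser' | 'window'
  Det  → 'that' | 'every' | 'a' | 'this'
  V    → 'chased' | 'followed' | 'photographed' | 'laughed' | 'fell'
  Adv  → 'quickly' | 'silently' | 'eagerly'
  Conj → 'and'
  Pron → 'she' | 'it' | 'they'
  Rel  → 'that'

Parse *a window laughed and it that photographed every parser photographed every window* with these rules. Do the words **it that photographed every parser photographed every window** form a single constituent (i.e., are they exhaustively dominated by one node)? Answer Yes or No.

Yes

[S [S [NP [Det a] [N window]] [VP [V laughed]]] [Conj and] [S [NP [NP [Pron it]] [RelC [Rel that] [VP [V photographed] [NP [Det every] [N parser]]]]] [VP [V photographed] [NP [Det every] [N window]]]]]
The words 'it that photographed every parser photographed every window' are exhaustively dominated by a single S node (built by S → NP VP), so they form a constituent.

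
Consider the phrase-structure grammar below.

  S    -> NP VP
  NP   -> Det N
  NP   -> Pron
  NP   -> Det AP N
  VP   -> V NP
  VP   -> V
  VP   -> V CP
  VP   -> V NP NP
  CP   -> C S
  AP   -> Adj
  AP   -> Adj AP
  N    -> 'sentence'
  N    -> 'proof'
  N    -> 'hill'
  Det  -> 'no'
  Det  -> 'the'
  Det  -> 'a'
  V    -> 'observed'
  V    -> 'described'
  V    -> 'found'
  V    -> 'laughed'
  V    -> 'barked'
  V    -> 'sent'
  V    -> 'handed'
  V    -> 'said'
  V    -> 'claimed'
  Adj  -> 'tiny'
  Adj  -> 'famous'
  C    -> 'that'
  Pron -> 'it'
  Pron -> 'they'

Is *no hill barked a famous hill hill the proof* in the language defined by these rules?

Ungrammatical

An N word can never sit immediately before an N word in any string this grammar generates, so the substring 'hill hill' rules out a derivation.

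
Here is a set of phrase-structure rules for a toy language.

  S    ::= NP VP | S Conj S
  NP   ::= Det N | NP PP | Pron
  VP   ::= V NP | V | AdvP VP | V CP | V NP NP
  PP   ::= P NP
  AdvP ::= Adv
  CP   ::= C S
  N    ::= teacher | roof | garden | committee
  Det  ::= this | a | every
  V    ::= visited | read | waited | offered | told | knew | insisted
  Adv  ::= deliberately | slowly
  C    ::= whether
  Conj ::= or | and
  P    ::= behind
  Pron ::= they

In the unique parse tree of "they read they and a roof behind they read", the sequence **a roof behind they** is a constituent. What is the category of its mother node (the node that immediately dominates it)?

S
  S
    NP
      Pron: they
    VP
      V: read
      NP
        Pron: they
  Conj: and
  S
    NP
      NP
        Det: a
        N: roof
      PP
        P: behind
        NP
          Pron: they
    VP
      V: read
The span 'a roof behind they' is the NP node built by NP → NP PP.
Its mother is the S built by S → NP VP.

S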